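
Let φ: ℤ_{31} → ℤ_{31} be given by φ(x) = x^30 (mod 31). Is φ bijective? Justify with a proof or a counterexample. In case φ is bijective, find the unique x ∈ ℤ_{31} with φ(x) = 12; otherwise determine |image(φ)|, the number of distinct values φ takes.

φ(1) = 1^30 = 1.
φ(2): Repeated squaring mod 31: 2^1 ≡ 2, 2^2 ≡ 2² = 4, 2^4 ≡ 4² = 16, 2^8 ≡ 16² = 256 ≡ 8, 2^16 ≡ 8² = 64 ≡ 2. Since 30 = 16 + 8 + 4 + 2, 2^30 ≡ 2·8·16·4: 2·8 = 16, then 16·16 = 256 ≡ 8, then 8·4 = 32 ≡ 1. So 2^30 ≡ 1 (mod 31).
So φ(1) = φ(2) = 1 while 1 ≠ 2, hence φ is not injective, hence not bijective.
Since φ is not bijective, we determine |image(φ)|. Computing x^30 mod 31 for each x (by repeated squaring, reducing mod 31 at every step), the values φ(0), φ(1), …, φ(30) are: 0, 1, 1, 1, 1, 1, 1, 1, 1, 1, 1, 1, 1, 1, 1, 1, 1, 1, 1, 1, 1, 1, 1, 1, 1, 1, 1, 1, 1, 1, 1.
The distinct values are {0, 1}; there are 2 of them.

2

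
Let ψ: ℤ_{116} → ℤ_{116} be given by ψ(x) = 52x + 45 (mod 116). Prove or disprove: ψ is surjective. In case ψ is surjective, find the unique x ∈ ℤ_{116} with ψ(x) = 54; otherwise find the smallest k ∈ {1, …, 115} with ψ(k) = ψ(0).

29

Recall that surjectivity means every element of the codomain has a preimage under ψ.
Since gcd(52, 116) = 4, we have 52x ≡ 0 (mod 4) for all x, so ψ(x) ≡ 1 (mod 4).
But 0 ≢ 1 (mod 4), so 0 ∈ ℤ_{116} has no preimage. Thus ψ is not surjective.
Since ψ is not surjective, we find the least positive k with ψ(k) = ψ(0): this means 52k ≡ 0 (mod 116), i.e. 116 ∣ 52k. Since gcd(52, 116) = 4, dividing through by 4 this holds exactly when 29 ∣ 13k, and as gcd(13, 29) = 1, exactly when 29 ∣ k.
The smallest positive such k is 29.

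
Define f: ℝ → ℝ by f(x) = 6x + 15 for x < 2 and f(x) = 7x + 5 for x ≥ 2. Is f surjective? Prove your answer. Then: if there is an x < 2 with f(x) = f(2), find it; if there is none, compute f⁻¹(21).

Both pieces are strictly increasing (slopes 6 and 7), so each is injective on its own interval.
The left piece maps (−∞, 2) onto (−∞, 27); the right piece maps [2, ∞) onto [19, ∞).
The union (−∞, 27) ∪ [19, ∞) covers ℝ, so f is surjective.
For the follow-up: the images overlap, so an x < 2 with f(x) = f(2) exists. f(2) = 19; solving 6x + 15 = 19 for x < 2 gives x = (19 − 15)/6 = 2/3.

2/3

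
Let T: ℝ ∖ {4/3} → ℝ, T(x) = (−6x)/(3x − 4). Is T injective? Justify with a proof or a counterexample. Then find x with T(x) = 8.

Suppose T(a) = T(b). Cross-multiplying: (−6a)(3b − 4) = (−6b)(3a − 4).
Expanding both sides and cancelling the symmetric terms leaves 24·(a − b) = 0. Since 24 ≠ 0, a = b. So T is injective.
Solving T(x) = 8: cross-multiplying gives −6x = 8(3x − 4), which rearranges to −30x = −32, so x = 16/15.

16/15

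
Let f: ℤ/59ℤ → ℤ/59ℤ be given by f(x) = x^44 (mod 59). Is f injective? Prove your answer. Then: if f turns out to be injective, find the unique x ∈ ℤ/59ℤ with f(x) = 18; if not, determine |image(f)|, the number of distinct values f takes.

f(29): Repeated squaring mod 59: 29^1 ≡ 29, 29^2 ≡ 29² = 841 ≡ 15, 29^4 ≡ 15² = 225 ≡ 48, 29^8 ≡ 48² = 2304 ≡ 3, 29^16 ≡ 3² = 9, 29^32 ≡ 9² = 81 ≡ 22. Since 44 = 32 + 8 + 4, 29^44 ≡ 22·3·48: 22·3 = 66 ≡ 7, then 7·48 = 336 ≡ 41. So 29^44 ≡ 41 (mod 59).
f(30): Repeated squaring mod 59: 30^1 ≡ 30, 30^2 ≡ 30² = 900 ≡ 15, 30^4 ≡ 15² = 225 ≡ 48, 30^8 ≡ 48² = 2304 ≡ 3, 30^16 ≡ 3² = 9, 30^32 ≡ 9² = 81 ≡ 22. Since 44 = 32 + 8 + 4, 30^44 ≡ 22·3·48: 22·3 = 66 ≡ 7, then 7·48 = 336 ≡ 41. So 30^44 ≡ 41 (mod 59).
So f(29) = f(30) = 41 while 29 ≠ 30, so f is not injective.
Since f is not injective, we determine |image(f)|. Computing x^44 mod 59 for each x (by repeated squaring, reducing mod 59 at every step), the values f(0), f(1), …, f(58) are: 0, 1, 36, 48, 57, 51, 17, 19, 46, 3, 7, 15, 22, 20, 35, 29, 4, 28, 49, 45, 16, 27, 9, 53, 25, 5, 12, 26, 21, 41, 41, 21, 26, 12, 5, 25, 53, 9, 27, 16, 45, 49, 28, 4, 29, 35, 20, 22, 15, 7, 3, 46, 19, 17, 51, 57, 48, 36, 1.
The distinct values are {0, 1, 3, 4, 5, 7, 9, 12, 15, 16, 17, 19, 20, 21, 22, 25, 26, 27, 28, 29, 35, 36, 41, 45, 46, 48, 49, 51, 53, 57}; there are 30 of them.

30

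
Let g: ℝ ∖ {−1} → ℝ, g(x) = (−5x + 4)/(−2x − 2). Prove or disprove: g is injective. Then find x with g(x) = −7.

-10/19

Suppose g(a) = g(b). Cross-multiplying: (−5a + 4)(−2b − 2) = (−5b + 4)(−2a − 2).
Expanding both sides and cancelling the symmetric terms leaves 18·(a − b) = 0. Since 18 ≠ 0, a = b. So g is injective.
Solving g(x) = −7: cross-multiplying gives −5x + 4 = −7(−2x − 2), which rearranges to −19x = 10, so x = −10/19.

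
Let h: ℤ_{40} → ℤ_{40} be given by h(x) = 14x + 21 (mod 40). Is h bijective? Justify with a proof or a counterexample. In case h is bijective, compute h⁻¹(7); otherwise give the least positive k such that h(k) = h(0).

We have gcd(14, 40) = 2 > 1. Taking x_1 = 0 and x_2 = 20: h(0) = 21 and h(20) = 14·20 + 21 = 301 ≡ 21 (mod 40).
So h(0) = h(20) while 0 ≠ 20, therefore h is not injective, hence not bijective.
Since h is not bijective, we find the least positive k with h(k) = h(0): this means 14k ≡ 0 (mod 40), i.e. 40 ∣ 14k. Since gcd(14, 40) = 2, dividing through by 2 this holds exactly when 20 ∣ 7k, and as gcd(7, 20) = 1, exactly when 20 ∣ k.
The smallest positive such k is 20.

20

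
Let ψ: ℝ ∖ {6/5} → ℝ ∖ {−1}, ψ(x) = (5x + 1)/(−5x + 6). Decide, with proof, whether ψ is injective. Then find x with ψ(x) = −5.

Suppose ψ(u) = ψ(v). Cross-multiplying: (5u + 1)(−5v + 6) = (5v + 1)(−5u + 6).
Expanding both sides and cancelling the symmetric terms leaves 35·(u − v) = 0. Since 35 ≠ 0, u = v. So ψ is injective.
Solving ψ(x) = −5: cross-multiplying gives 5x + 1 = −5(−5x + 6), which rearranges to −20x = −31, so x = 31/20.

31/20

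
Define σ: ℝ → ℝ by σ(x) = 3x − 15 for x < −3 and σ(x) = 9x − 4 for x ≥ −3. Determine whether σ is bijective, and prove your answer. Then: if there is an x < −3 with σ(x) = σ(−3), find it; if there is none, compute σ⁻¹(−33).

-16/3

Both pieces are strictly increasing (slopes 3 and 9), so each is injective on its own interval.
The left piece maps (−∞, −3) onto (−∞, −24); the right piece maps [−3, ∞) onto [−31, ∞).
These images overlap. In particular σ(−3) = −31 (right piece), and solving 3x − 15 = −31 on the left piece gives x = −16/3 < −3.
So σ(−16/3) = σ(−3) with −16/3 ≠ −3, and σ is not injective, hence not bijective. This x = −16/3 is the requested value below −3.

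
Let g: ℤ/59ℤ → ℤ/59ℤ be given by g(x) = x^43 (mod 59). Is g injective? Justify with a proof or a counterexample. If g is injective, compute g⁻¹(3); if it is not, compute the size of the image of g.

Since 59 is prime, the nonzero elements of ℤ/59ℤ form a cyclic group of order 58.
As gcd(43, 58) = 1, raising to the 43rd power is a bijection on this group: if s^43 ≡ t^43 then (st^{−1})^43 = 1, and the only element of order dividing gcd(43, 58) = 1 is 1, so s = t.
With g(0) = 0 this makes g injective on all of ℤ/59ℤ, hence bijective (finite equal-size domain and codomain). In particular g is injective.
Since g is injective, we find the preimage of 3. The inverse of x ↦ x^43 on (ℤ/59ℤ)^× is x ↦ x^27, because 43·27 = 1161 = 20·58 + 1 ≡ 1 (mod 58) and x^{58} = 1 for x ≠ 0 (Fermat). So g⁻¹(3) = 3^27 mod 59.
Repeated squaring mod 59: 3^1 ≡ 3, 3^2 ≡ 3² = 9, 3^4 ≡ 9² = 81 ≡ 22, 3^8 ≡ 22² = 484 ≡ 12, 3^16 ≡ 12² = 144 ≡ 26. Since 27 = 16 + 8 + 2 + 1, 3^27 ≡ 26·12·9·3: 26·12 = 312 ≡ 17, then 17·9 = 153 ≡ 35, then 35·3 = 105 ≡ 46. So 3^27 ≡ 46 (mod 59).
Hence g⁻¹(3) = 46.

46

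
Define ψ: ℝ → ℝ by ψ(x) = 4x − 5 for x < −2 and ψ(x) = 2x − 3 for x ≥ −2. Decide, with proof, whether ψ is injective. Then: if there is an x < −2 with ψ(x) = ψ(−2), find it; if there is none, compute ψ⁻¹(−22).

Both pieces are strictly increasing (slopes 4 and 2), so each is injective on its own interval.
The left piece maps (−∞, −2) onto (−∞, −13); the right piece maps [−2, ∞) onto [−7, ∞).
These images are disjoint, so no value is attained by both pieces. Hence ψ is injective.
Because the two images are disjoint, no x < −2 has ψ(x) = ψ(−2), so we compute ψ⁻¹(−22): −22 lies in (−∞, −13), so solve 4x − 5 = −22: x = (−22 + 5)/4 = −17/4.

-17/4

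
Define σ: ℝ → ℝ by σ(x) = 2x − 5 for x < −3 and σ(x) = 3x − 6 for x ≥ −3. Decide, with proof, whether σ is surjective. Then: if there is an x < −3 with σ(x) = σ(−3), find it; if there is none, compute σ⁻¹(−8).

Both pieces are strictly increasing (slopes 2 and 3), so each is injective on its own interval.
The left piece maps (−∞, −3) onto (−∞, −11); the right piece maps [−3, ∞) onto [−15, ∞).
The union (−∞, −11) ∪ [−15, ∞) covers ℝ, so σ is surjective.
For the follow-up: the images overlap, so an x < −3 with σ(x) = σ(−3) exists. σ(−3) = −15; solving 2x − 5 = −15 for x < −3 gives x = (−15 + 5)/2 = −5.

-5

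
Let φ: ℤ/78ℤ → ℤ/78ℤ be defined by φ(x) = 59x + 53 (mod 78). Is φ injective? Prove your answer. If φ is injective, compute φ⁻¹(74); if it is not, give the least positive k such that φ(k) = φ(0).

By definition, φ is injective if φ(x_1) = φ(x_2) implies x_1 = x_2.
If φ(x_1) = φ(x_2), then 59x_1 ≡ 59x_2 (mod 78). Because gcd(59, 78) = 1, we may cancel 59 to get x_1 ≡ x_2 (mod 78).
So φ is injective.
We now compute 59⁻¹ mod 78 explicitly. Euclid's algorithm: 78 = 1·59 + 19, 59 = 3·19 + 2, 19 = 9·2 + 1; back-substituting gives 1 = 41·59 − 31·78, so 59⁻¹ ≡ 41 (mod 78).
Since φ is injective, we compute φ⁻¹(74): solve 59x + 53 ≡ 74 (mod 78), i.e. 59x ≡ 21 (mod 78).
Multiplying by 59⁻¹ = 41 gives x ≡ 41·21 = 861 = 11·78 + 3 ≡ 3 (mod 78).
Check: φ(3) = 59·3 + 53 = 230 = 2·78 + 74 ≡ 74 (mod 78).

3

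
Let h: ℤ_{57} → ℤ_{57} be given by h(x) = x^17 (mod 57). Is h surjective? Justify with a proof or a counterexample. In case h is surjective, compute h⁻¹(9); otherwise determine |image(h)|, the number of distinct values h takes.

36

Computing x^17 mod 57 for each x (by repeated squaring, reducing mod 57 at every step), the values h(0), h(1), …, h(56) are: 0, 1, 29, 51, 43, 23, 54, 49, 50, 36, 40, 26, 27, 22, 53, 33, 25, 47, 18, 19, 20, 48, 13, 5, 42, 16, 11, 12, 55, 2, 45, 46, 41, 15, 52, 44, 9, 37, 38, 39, 10, 32, 24, 4, 35, 30, 31, 17, 21, 7, 8, 3, 34, 14, 6, 28, 56.
Every element of ℤ_{57} appears exactly once in this list, so h is a bijection, and in particular surjective.
Since h is surjective, we read off the preimage of 9 from the same table: h(36) = 9, so h⁻¹(9) = 36.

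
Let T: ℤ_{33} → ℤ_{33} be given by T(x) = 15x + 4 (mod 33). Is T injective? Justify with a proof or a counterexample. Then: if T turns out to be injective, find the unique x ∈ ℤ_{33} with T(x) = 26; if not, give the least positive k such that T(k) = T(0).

We have gcd(15, 33) = 3 > 1. Taking a = 0 and b = 11: T(0) = 4 and T(11) = 15·11 + 4 = 169 ≡ 4 (mod 33).
So T(0) = T(11) while 0 ≠ 11, hence T is not injective.
Since T is not injective, we find the least positive k with T(k) = T(0): this means 15k ≡ 0 (mod 33), i.e. 33 ∣ 15k. Since gcd(15, 33) = 3, dividing through by 3 this holds exactly when 11 ∣ 5k, and as gcd(5, 11) = 1, exactly when 11 ∣ k.
The smallest positive such k is 11.

11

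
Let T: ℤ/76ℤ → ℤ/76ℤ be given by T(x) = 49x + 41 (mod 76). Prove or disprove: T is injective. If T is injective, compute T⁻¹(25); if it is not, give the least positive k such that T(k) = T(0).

If T(x_1) = T(x_2), then 49x_1 ≡ 49x_2 (mod 76). Because gcd(49, 76) = 1, we may cancel 49 to get x_1 ≡ x_2 (mod 76).
Hence T is injective.
We now compute 49⁻¹ mod 76 explicitly. Euclid's algorithm: 76 = 1·49 + 27, 49 = 1·27 + 22, 27 = 1·22 + 5, 22 = 4·5 + 2, 5 = 2·2 + 1; back-substituting gives 1 = 45·49 − 29·76, so 49⁻¹ ≡ 45 (mod 76).
Since T is injective, we find T⁻¹(25): we need 49x ≡ 25 − 41 ≡ 60 (mod 76). Using 49⁻¹ = 45: x ≡ 45·60 = 2700 = 35·76 + 40, so x = 40.
Check: T(40) = 49·40 + 41 = 2001 = 26·76 + 25 ≡ 25 (mod 76).

40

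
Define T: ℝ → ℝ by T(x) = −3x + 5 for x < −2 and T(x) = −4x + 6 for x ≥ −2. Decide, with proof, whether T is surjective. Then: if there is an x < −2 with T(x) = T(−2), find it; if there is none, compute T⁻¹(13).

Both pieces are strictly decreasing (slopes −3 and −4), so each is injective on its own interval.
The left piece maps (−∞, −2) onto (11, ∞); the right piece maps [−2, ∞) onto (−∞, 14].
The union (11, ∞) ∪ (−∞, 14] covers ℝ, so T is surjective.
For the follow-up: the images overlap, so an x < −2 with T(x) = T(−2) exists. T(−2) = 14; solving −3x + 5 = 14 for x < −2 gives x = (14 − 5)/(−3) = −3.

-3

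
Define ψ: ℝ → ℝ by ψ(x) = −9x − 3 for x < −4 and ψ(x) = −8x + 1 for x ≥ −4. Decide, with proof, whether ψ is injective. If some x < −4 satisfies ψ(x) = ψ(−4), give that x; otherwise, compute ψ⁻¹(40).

-43/9

Both pieces are strictly decreasing (slopes −9 and −8), so each is injective on its own interval.
The left piece maps (−∞, −4) onto (33, ∞); the right piece maps [−4, ∞) onto (−∞, 33].
These images are disjoint, so no value is attained by both pieces. Thus ψ is injective.
Because the two images are disjoint, no x < −4 has ψ(x) = ψ(−4), so we compute ψ⁻¹(40): 40 lies in (33, ∞), so solve −9x − 3 = 40: x = (40 + 3)/(−9) = −43/9.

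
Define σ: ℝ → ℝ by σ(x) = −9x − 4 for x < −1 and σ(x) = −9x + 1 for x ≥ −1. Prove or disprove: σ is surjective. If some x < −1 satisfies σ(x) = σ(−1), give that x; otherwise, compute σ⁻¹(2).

Both pieces are strictly decreasing (slopes −9 and −9), so each is injective on its own interval.
The left piece maps (−∞, −1) onto (5, ∞); the right piece maps [−1, ∞) onto (−∞, 10].
The union (5, ∞) ∪ (−∞, 10] covers ℝ, so σ is surjective.
For the follow-up: the images overlap, so an x < −1 with σ(x) = σ(−1) exists. σ(−1) = 10; solving −9x − 4 = 10 for x < −1 gives x = (10 + 4)/(−9) = −14/9.

-14/9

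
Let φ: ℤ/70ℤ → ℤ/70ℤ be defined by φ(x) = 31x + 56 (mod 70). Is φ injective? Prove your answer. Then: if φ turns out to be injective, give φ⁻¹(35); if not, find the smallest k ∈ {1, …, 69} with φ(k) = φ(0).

If φ(a) = φ(b), then 31a ≡ 31b (mod 70). Because gcd(31, 70) = 1, we may cancel 31 to get a ≡ b (mod 70).
So φ is injective.
We now compute 31⁻¹ mod 70 explicitly. Euclid's algorithm: 70 = 2·31 + 8, 31 = 3·8 + 7, 8 = 1·7 + 1; back-substituting gives 1 = 61·31 − 27·70, so 31⁻¹ ≡ 61 (mod 70).
Since φ is injective, we find φ⁻¹(35): we need 31x ≡ 35 − 56 ≡ 49 (mod 70). Using 31⁻¹ = 61: x ≡ 61·49 = 2989 = 42·70 + 49, so x = 49.
Check: φ(49) = 31·49 + 56 = 1575 = 22·70 + 35 ≡ 35 (mod 70).

49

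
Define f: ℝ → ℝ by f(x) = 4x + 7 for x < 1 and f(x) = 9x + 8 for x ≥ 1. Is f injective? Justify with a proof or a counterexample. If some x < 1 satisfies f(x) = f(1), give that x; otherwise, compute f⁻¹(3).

Both pieces are strictly increasing (slopes 4 and 9), so each is injective on its own interval.
The left piece maps (−∞, 1) onto (−∞, 11); the right piece maps [1, ∞) onto [17, ∞).
These images are disjoint, so no value is attained by both pieces. So f is injective.
Because the two images are disjoint, no x < 1 has f(x) = f(1), so we compute f⁻¹(3): 3 lies in (−∞, 11), so solve 4x + 7 = 3: x = (3 − 7)/4 = −1.

-1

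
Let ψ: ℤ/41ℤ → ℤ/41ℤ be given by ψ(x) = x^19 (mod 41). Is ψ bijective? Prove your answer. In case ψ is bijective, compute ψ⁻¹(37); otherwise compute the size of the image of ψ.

10

Since 41 is prime, the nonzero elements of ℤ/41ℤ form a cyclic group of order 40.
As gcd(19, 40) = 1, raising to the 19th power is a bijection on this group: if s^19 ≡ t^19 then (st^{−1})^19 = 1, and the only element of order dividing gcd(19, 40) = 1 is 1, so s = t.
With ψ(0) = 0 this makes ψ injective on all of ℤ/41ℤ, hence bijective (finite equal-size domain and codomain). In particular ψ is bijective.
Since ψ is bijective, we find the preimage of 37. The inverse of x ↦ x^19 on (ℤ/41ℤ)^× is x ↦ x^19, because 19·19 = 361 = 9·40 + 1 ≡ 1 (mod 40) and x^{40} = 1 for x ≠ 0 (Fermat). So ψ⁻¹(37) = 37^19 mod 41.
Repeated squaring mod 41: 37^1 ≡ 37, 37^2 ≡ 37² = 1369 ≡ 16, 37^4 ≡ 16² = 256 ≡ 10, 37^8 ≡ 10² = 100 ≡ 18, 37^16 ≡ 18² = 324 ≡ 37. Since 19 = 16 + 2 + 1, 37^19 ≡ 37·16·37: 37·16 = 592 ≡ 18, then 18·37 = 666 ≡ 10. So 37^19 ≡ 10 (mod 41).
Hence ψ⁻¹(37) = 10.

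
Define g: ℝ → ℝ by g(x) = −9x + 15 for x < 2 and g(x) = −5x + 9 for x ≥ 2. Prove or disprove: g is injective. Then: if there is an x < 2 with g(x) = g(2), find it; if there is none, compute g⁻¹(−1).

16/9

Both pieces are strictly decreasing (slopes −9 and −5), so each is injective on its own interval.
The left piece maps (−∞, 2) onto (−3, ∞); the right piece maps [2, ∞) onto (−∞, −1].
These images overlap. In particular g(2) = −1 (right piece), and solving −9x + 15 = −1 on the left piece gives x = 16/9 < 2.
So g(16/9) = g(2) with 16/9 ≠ 2, and g is not injective. This x = 16/9 is the requested value below 2.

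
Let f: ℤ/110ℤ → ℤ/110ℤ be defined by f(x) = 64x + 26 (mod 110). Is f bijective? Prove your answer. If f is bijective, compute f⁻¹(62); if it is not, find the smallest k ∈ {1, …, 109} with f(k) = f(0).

55

We have gcd(64, 110) = 2 > 1. Taking s = 0 and t = 55: f(0) = 26 and f(55) = 64·55 + 26 = 3546 ≡ 26 (mod 110).
So f(0) = f(55) while 0 ≠ 55, therefore f is not injective, hence not bijective.
Since f is not bijective, we find the least positive k with f(k) = f(0): this means 64k ≡ 0 (mod 110), i.e. 110 ∣ 64k. Since gcd(64, 110) = 2, dividing through by 2 this holds exactly when 55 ∣ 32k, and as gcd(32, 55) = 1, exactly when 55 ∣ k.
The smallest positive such k is 55.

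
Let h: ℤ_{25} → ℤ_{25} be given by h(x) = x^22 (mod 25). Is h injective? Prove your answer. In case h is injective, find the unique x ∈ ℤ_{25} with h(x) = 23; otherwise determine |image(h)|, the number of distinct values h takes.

11

h(0) = 0^22 = 0.
h(5): Repeated squaring mod 25: 5^1 ≡ 5, 5^2 ≡ 5² = 25 ≡ 0, 5^4 ≡ 0² = 0, 5^8 ≡ 0² = 0, 5^16 ≡ 0² = 0. Since 22 = 16 + 4 + 2, 5^22 ≡ 0·0·0: 0·0 = 0, then 0·0 = 0. So 5^22 ≡ 0 (mod 25).
So h(0) = h(5) = 0 while 0 ≠ 5, so h is not injective.
Since h is not injective, we determine |image(h)|. Computing x^22 mod 25 for each x (by repeated squaring, reducing mod 25 at every step), the values h(0), h(1), …, h(24) are: 0, 1, 4, 9, 16, 0, 11, 24, 14, 6, 0, 21, 19, 19, 21, 0, 6, 14, 24, 11, 0, 16, 9, 4, 1.
The distinct values are {0, 1, 4, 6, 9, 11, 14, 16, 19, 21, 24}; there are 11 of them.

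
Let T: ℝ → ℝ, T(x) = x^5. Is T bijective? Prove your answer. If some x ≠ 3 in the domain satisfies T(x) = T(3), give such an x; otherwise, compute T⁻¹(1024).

4

On ℝ, x ↦ x^5 is strictly increasing (injective) and for any y ∈ ℝ the 5th root y^{1/5} lies in ℝ (surjective). So T is bijective.
Since x ↦ x^5 is strictly increasing on ℝ, it is injective there, so no x ≠ 3 in the domain has T(x) = T(3). We therefore compute T⁻¹(1024) = 1024^{1/5} = 4 (indeed 4^5 = 1024).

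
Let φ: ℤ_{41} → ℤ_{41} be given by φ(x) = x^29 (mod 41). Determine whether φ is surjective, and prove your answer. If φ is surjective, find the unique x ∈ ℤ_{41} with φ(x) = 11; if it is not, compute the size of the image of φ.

29

Since 41 is prime, the nonzero elements of ℤ_{41} form a cyclic group of order 40.
As gcd(29, 40) = 1, raising to the 29th power is a bijection on this group: if a^29 ≡ b^29 then (ab^{−1})^29 = 1, and the only element of order dividing gcd(29, 40) = 1 is 1, so a = b.
With φ(0) = 0 this makes φ injective on all of ℤ_{41}, hence bijective (finite equal-size domain and codomain). In particular φ is surjective.
Since φ is surjective, we find the preimage of 11. The inverse of x ↦ x^29 on (ℤ_{41})^× is x ↦ x^29, because 29·29 = 841 = 21·40 + 1 ≡ 1 (mod 40) and x^{40} = 1 for x ≠ 0 (Fermat). So φ⁻¹(11) = 11^29 mod 41.
Repeated squaring mod 41: 11^1 ≡ 11, 11^2 ≡ 11² = 121 ≡ 39, 11^4 ≡ 39² = 1521 ≡ 4, 11^8 ≡ 4² = 16, 11^16 ≡ 16² = 256 ≡ 10. Since 29 = 16 + 8 + 4 + 1, 11^29 ≡ 10·16·4·11: 10·16 = 160 ≡ 37, then 37·4 = 148 ≡ 25, then 25·11 = 275 ≡ 29. So 11^29 ≡ 29 (mod 41).
Hence φ⁻¹(11) = 29.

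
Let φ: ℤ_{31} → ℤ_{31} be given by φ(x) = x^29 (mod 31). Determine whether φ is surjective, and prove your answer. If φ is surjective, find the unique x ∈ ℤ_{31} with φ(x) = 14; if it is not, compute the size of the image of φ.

Since 31 is prime, the nonzero elements of ℤ_{31} form a cyclic group of order 30.
As gcd(29, 30) = 1, raising to the 29th power is a bijection on this group: if a^29 ≡ b^29 then (ab^{−1})^29 = 1, and the only element of order dividing gcd(29, 30) = 1 is 1, so a = b.
With φ(0) = 0 this makes φ injective on all of ℤ_{31}, hence bijective (finite equal-size domain and codomain). In particular φ is surjective.
Since φ is surjective, we find the preimage of 14. The inverse of x ↦ x^29 on (ℤ_{31})^× is x ↦ x^29, because 29·29 = 841 = 28·30 + 1 ≡ 1 (mod 30) and x^{30} = 1 for x ≠ 0 (Fermat). So φ⁻¹(14) = 14^29 mod 31.
Repeated squaring mod 31: 14^1 ≡ 14, 14^2 ≡ 14² = 196 ≡ 10, 14^4 ≡ 10² = 100 ≡ 7, 14^8 ≡ 7² = 49 ≡ 18, 14^16 ≡ 18² = 324 ≡ 14. Since 29 = 16 + 8 + 4 + 1, 14^29 ≡ 14·18·7·14: 14·18 = 252 ≡ 4, then 4·7 = 28, then 28·14 = 392 ≡ 20. So 14^29 ≡ 20 (mod 31).
Hence φ⁻¹(14) = 20.

20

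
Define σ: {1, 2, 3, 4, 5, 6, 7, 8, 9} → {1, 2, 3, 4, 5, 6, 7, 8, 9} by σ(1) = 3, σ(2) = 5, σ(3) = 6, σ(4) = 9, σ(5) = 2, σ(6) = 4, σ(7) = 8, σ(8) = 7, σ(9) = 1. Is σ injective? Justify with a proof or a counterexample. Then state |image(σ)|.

The values σ(1), …, σ(9) are 3, 5, 6, 9, 2, 4, 8, 7, 1 — all distinct.
So σ(u) = σ(v) only when u = v, and σ is injective.
The image of σ is {1, 2, 3, 4, 5, 6, 7, 8, 9}, which has 9 elements.

9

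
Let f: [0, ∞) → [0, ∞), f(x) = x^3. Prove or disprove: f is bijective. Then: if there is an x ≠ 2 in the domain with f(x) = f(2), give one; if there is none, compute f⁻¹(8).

On [0, ∞), x ↦ x^3 is strictly increasing (injective) and for any y ∈ [0, ∞) the 3rd root y^{1/3} lies in [0, ∞) (surjective). So f is bijective.
Since x ↦ x^3 is strictly increasing on [0, ∞), it is injective there, so no x ≠ 2 in the domain has f(x) = f(2). We therefore compute f⁻¹(8) = 8^{1/3} = 2 (indeed 2^3 = 8).

2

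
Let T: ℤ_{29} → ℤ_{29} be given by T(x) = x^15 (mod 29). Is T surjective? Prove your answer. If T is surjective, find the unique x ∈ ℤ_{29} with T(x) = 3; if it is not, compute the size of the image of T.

Since 29 is prime, the nonzero elements of ℤ_{29} form a cyclic group of order 28.
As gcd(15, 28) = 1, raising to the 15th power is a bijection on this group: if a^15 ≡ b^15 then (ab^{−1})^15 = 1, and the only element of order dividing gcd(15, 28) = 1 is 1, so a = b.
With T(0) = 0 this makes T injective on all of ℤ_{29}, hence bijective (finite equal-size domain and codomain). In particular T is surjective.
Since T is surjective, we find the preimage of 3. The inverse of x ↦ x^15 on (ℤ_{29})^× is x ↦ x^15, because 15·15 = 225 = 8·28 + 1 ≡ 1 (mod 28) and x^{28} = 1 for x ≠ 0 (Fermat). So T⁻¹(3) = 3^15 mod 29.
Repeated squaring mod 29: 3^1 ≡ 3, 3^2 ≡ 3² = 9, 3^4 ≡ 9² = 81 ≡ 23, 3^8 ≡ 23² = 529 ≡ 7. Since 15 = 8 + 4 + 2 + 1, 3^15 ≡ 7·23·9·3: 7·23 = 161 ≡ 16, then 16·9 = 144 ≡ 28, then 28·3 = 84 ≡ 26. So 3^15 ≡ 26 (mod 29).
Hence T⁻¹(3) = 26.

26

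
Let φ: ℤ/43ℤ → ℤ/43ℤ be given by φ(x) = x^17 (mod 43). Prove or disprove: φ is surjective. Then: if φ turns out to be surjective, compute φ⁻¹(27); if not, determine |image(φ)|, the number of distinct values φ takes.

22

Since 43 is prime, the nonzero elements of ℤ/43ℤ form a cyclic group of order 42.
As gcd(17, 42) = 1, raising to the 17th power is a bijection on this group: if u^17 ≡ v^17 then (uv^{−1})^17 = 1, and the only element of order dividing gcd(17, 42) = 1 is 1, so u = v.
With φ(0) = 0 this makes φ injective on all of ℤ/43ℤ, hence bijective (finite equal-size domain and codomain). In particular φ is surjective.
Since φ is surjective, we find the preimage of 27. The inverse of x ↦ x^17 on (ℤ/43ℤ)^× is x ↦ x^5, because 17·5 = 85 = 2·42 + 1 ≡ 1 (mod 42) and x^{42} = 1 for x ≠ 0 (Fermat). So φ⁻¹(27) = 27^5 mod 43.
Repeated squaring mod 43: 27^1 ≡ 27, 27^2 ≡ 27² = 729 ≡ 41, 27^4 ≡ 41² = 1681 ≡ 4. Since 5 = 4 + 1, 27^5 ≡ 4·27: 4·27 = 108 ≡ 22. So 27^5 ≡ 22 (mod 43).
Hence φ⁻¹(27) = 22.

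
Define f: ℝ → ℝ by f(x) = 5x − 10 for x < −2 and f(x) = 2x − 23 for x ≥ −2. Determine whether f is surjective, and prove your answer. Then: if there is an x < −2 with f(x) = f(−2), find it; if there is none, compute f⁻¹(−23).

Both pieces are strictly increasing (slopes 5 and 2), so each is injective on its own interval.
The left piece maps (−∞, −2) onto (−∞, −20); the right piece maps [−2, ∞) onto [−27, ∞).
The union (−∞, −20) ∪ [−27, ∞) covers ℝ, so f is surjective.
For the follow-up: the images overlap, so an x < −2 with f(x) = f(−2) exists. f(−2) = −27; solving 5x − 10 = −27 for x < −2 gives x = (−27 + 10)/5 = −17/5.

-17/5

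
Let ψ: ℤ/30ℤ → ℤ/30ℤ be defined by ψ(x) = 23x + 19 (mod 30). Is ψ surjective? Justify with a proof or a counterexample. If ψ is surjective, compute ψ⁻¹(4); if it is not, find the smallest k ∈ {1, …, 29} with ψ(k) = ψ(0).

15

Since gcd(23, 30) = 1, 23 is invertible modulo 30. Euclid's algorithm: 30 = 1·23 + 7, 23 = 3·7 + 2, 7 = 3·2 + 1; back-substituting gives 1 = 17·23 − 13·30, so 23⁻¹ ≡ 17 (mod 30).
For any y ∈ ℤ/30ℤ, x = 17(y − 19) mod 30 satisfies ψ(x) = 23·17(y − 19) + 19 ≡ y (since 23·17 ≡ 1 mod 30). So every y has a preimage.
Thus ψ is surjective.
Since ψ is surjective, we find ψ⁻¹(4): we need 23x ≡ 4 − 19 ≡ 15 (mod 30). Using 23⁻¹ = 17: x ≡ 17·15 = 255 = 8·30 + 15, so x = 15.
Check: ψ(15) = 23·15 + 19 = 364 = 12·30 + 4 ≡ 4 (mod 30).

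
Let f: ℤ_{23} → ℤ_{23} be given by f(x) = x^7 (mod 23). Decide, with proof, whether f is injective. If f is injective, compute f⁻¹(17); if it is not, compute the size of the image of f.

5

Since 23 is prime, the nonzero elements of ℤ_{23} form a cyclic group of order 22.
As gcd(7, 22) = 1, raising to the 7th power is a bijection on this group: if u^7 ≡ v^7 then (uv^{−1})^7 = 1, and the only element of order dividing gcd(7, 22) = 1 is 1, so u = v.
With f(0) = 0 this makes f injective on all of ℤ_{23}, hence bijective (finite equal-size domain and codomain). In particular f is injective.
Since f is injective, we find the preimage of 17. The inverse of x ↦ x^7 on (ℤ_{23})^× is x ↦ x^19, because 7·19 = 133 = 6·22 + 1 ≡ 1 (mod 22) and x^{22} = 1 for x ≠ 0 (Fermat). So f⁻¹(17) = 17^19 mod 23.
Repeated squaring mod 23: 17^1 ≡ 17, 17^2 ≡ 17² = 289 ≡ 13, 17^4 ≡ 13² = 169 ≡ 8, 17^8 ≡ 8² = 64 ≡ 18, 17^16 ≡ 18² = 324 ≡ 2. Since 19 = 16 + 2 + 1, 17^19 ≡ 2·13·17: 2·13 = 26 ≡ 3, then 3·17 = 51 ≡ 5. So 17^19 ≡ 5 (mod 23).
Hence f⁻¹(17) = 5.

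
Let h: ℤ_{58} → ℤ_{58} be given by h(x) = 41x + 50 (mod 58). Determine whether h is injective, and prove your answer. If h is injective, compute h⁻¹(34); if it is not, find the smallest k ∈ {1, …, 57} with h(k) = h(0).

18

If h(u) = h(v), then 41u ≡ 41v (mod 58). Because gcd(41, 58) = 1, we may cancel 41 to get u ≡ v (mod 58).
Therefore h is injective.
We now compute 41⁻¹ mod 58 explicitly. Euclid's algorithm: 58 = 1·41 + 17, 41 = 2·17 + 7, 17 = 2·7 + 3, 7 = 2·3 + 1; back-substituting gives 1 = 17·41 − 12·58, so 41⁻¹ ≡ 17 (mod 58).
Since h is injective, we find h⁻¹(34): we need 41x ≡ 34 − 50 ≡ 42 (mod 58). Using 41⁻¹ = 17: x ≡ 17·42 = 714 = 12·58 + 18, so x = 18.
Check: h(18) = 41·18 + 50 = 788 = 13·58 + 34 ≡ 34 (mod 58).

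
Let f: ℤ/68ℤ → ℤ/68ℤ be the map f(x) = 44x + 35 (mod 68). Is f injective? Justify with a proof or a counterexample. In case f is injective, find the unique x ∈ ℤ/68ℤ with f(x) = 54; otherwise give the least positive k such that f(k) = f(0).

17

Recall: f is injective when f(s) = f(t) forces s = t.
We have gcd(44, 68) = 4 > 1. Taking s = 0 and t = 17: f(0) = 35 and f(17) = 44·17 + 35 = 783 ≡ 35 (mod 68).
So f(0) = f(17) while 0 ≠ 17, so f is not injective.
Since f is not injective, we find the least positive k with f(k) = f(0): this means 44k ≡ 0 (mod 68), i.e. 68 ∣ 44k. Since gcd(44, 68) = 4, dividing through by 4 this holds exactly when 17 ∣ 11k, and as gcd(11, 17) = 1, exactly when 17 ∣ k.
The smallest positive such k is 17.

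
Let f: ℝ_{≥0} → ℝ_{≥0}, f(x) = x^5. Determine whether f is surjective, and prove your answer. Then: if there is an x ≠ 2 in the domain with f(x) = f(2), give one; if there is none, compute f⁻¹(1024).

For any y ∈ ℝ_{≥0}, x = y^{1/5} ∈ ℝ_{≥0} gives f(x) = y, so f is surjective.
Since x ↦ x^5 is strictly increasing on ℝ_{≥0}, it is injective there, so no x ≠ 2 in the domain has f(x) = f(2). We therefore compute f⁻¹(1024) = 1024^{1/5} = 4 (indeed 4^5 = 1024).

4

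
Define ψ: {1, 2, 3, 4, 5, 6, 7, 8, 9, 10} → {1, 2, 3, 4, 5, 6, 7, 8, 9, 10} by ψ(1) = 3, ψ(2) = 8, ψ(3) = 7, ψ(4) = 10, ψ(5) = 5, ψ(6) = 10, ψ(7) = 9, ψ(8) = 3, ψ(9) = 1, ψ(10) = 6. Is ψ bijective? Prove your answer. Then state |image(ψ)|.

ψ(4) = 10 = ψ(6) with 4 ≠ 6, so ψ is not injective, hence not bijective.
The image of ψ is {1, 3, 5, 6, 7, 8, 9, 10}, which has 8 elements.

8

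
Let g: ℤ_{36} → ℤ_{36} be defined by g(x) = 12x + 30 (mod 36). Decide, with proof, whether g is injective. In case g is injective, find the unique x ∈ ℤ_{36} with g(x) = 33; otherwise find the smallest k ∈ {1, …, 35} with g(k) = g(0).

3

We have gcd(12, 36) = 12 > 1. Taking a = 0 and b = 3: g(0) = 30 and g(3) = 12·3 + 30 = 66 ≡ 30 (mod 36).
So g(0) = g(3) while 0 ≠ 3, thus g is not injective.
Since g is not injective, we find the least positive k with g(k) = g(0): this means 12k ≡ 0 (mod 36), i.e. 36 ∣ 12k. Since gcd(12, 36) = 12, dividing through by 12 this holds exactly when 3 ∣ k.
The smallest positive such k is 3.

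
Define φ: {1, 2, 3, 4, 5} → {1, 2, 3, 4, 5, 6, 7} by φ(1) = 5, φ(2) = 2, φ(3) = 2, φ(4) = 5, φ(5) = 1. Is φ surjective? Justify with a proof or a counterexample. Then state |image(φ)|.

No element maps to 3, so φ is not surjective.
The image of φ is {1, 2, 5}, which has 3 elements.

3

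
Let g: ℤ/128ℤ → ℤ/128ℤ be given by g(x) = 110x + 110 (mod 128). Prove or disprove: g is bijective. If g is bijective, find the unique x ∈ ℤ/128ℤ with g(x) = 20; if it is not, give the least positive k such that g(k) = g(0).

64

We have gcd(110, 128) = 2 > 1. Taking s = 0 and t = 64: g(0) = 110 and g(64) = 110·64 + 110 = 7150 ≡ 110 (mod 128).
So g(0) = g(64) while 0 ≠ 64, therefore g is not injective, hence not bijective.
Since g is not bijective, we find the least positive k with g(k) = g(0): this means 110k ≡ 0 (mod 128), i.e. 128 ∣ 110k. Since gcd(110, 128) = 2, dividing through by 2 this holds exactly when 64 ∣ 55k, and as gcd(55, 64) = 1, exactly when 64 ∣ k.
The smallest positive such k is 64.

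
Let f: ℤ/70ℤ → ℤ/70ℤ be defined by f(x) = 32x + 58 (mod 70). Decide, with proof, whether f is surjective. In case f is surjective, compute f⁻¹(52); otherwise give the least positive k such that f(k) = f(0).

Since gcd(32, 70) = 2, we have 32x ≡ 0 (mod 2) for all x, so f(x) ≡ 0 (mod 2).
But 1 ≢ 0 (mod 2), so 1 ∈ ℤ/70ℤ has no preimage. Therefore f is not surjective.
Since f is not surjective, we find the least positive k with f(k) = f(0): this means 32k ≡ 0 (mod 70), i.e. 70 ∣ 32k. Since gcd(32, 70) = 2, dividing through by 2 this holds exactly when 35 ∣ 16k, and as gcd(16, 35) = 1, exactly when 35 ∣ k.
The smallest positive such k is 35.

35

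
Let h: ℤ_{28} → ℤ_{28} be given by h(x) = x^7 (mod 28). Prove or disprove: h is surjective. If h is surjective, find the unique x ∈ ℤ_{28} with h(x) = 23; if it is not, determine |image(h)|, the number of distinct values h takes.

h(0) = 0^7 = 0.
h(14): Repeated squaring mod 28: 14^1 ≡ 14, 14^2 ≡ 14² = 196 ≡ 0, 14^4 ≡ 0² = 0. Since 7 = 4 + 2 + 1, 14^7 ≡ 0·0·14: 0·0 = 0, then 0·14 = 0. So 14^7 ≡ 0 (mod 28).
So h(0) = h(14) = 0 while 0 ≠ 14, thus h is not injective.
A non-injective map from the 28-element set ℤ_{28} to itself takes at most 27 distinct values, so it cannot be surjective. Thus h is not surjective.
Since h is not surjective, we determine |image(h)|. Computing x^7 mod 28 for each x (by repeated squaring, reducing mod 28 at every step), the values h(0), h(1), …, h(27) are: 0, 1, 16, 3, 4, 5, 20, 7, 8, 9, 24, 11, 12, 13, 0, 15, 16, 17, 4, 19, 20, 21, 8, 23, 24, 25, 12, 27.
The distinct values are {0, 1, 3, 4, 5, 7, 8, 9, 11, 12, 13, 15, 16, 17, 19, 20, 21, 23, 24, 25, 27}; there are 21 of them.

21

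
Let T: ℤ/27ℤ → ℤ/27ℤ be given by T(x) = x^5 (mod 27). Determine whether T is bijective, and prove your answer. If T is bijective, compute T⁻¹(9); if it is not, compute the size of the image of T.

19

T(0) = 0^5 = 0.
T(3): Repeated squaring mod 27: 3^1 ≡ 3, 3^2 ≡ 3² = 9, 3^4 ≡ 9² = 81 ≡ 0. Since 5 = 4 + 1, 3^5 ≡ 0·3: 0·3 = 0. So 3^5 ≡ 0 (mod 27).
So T(0) = T(3) = 0 while 0 ≠ 3, thus T is not injective, hence not bijective.
Since T is not bijective, we determine |image(T)|. Computing x^5 mod 27 for each x (by repeated squaring, reducing mod 27 at every step), the values T(0), T(1), …, T(26) are: 0, 1, 5, 0, 25, 20, 0, 13, 17, 0, 19, 23, 0, 16, 11, 0, 4, 8, 0, 10, 14, 0, 7, 2, 0, 22, 26.
The distinct values are {0, 1, 2, 4, 5, 7, 8, 10, 11, 13, 14, 16, 17, 19, 20, 22, 23, 25, 26}; there are 19 of them.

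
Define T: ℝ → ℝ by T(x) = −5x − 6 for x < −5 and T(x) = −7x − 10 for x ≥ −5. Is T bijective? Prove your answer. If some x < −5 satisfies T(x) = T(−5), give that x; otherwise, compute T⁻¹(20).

-31/5

Both pieces are strictly decreasing (slopes −5 and −7), so each is injective on its own interval.
The left piece maps (−∞, −5) onto (19, ∞); the right piece maps [−5, ∞) onto (−∞, 25].
These images overlap. In particular T(−5) = 25 (right piece), and solving −5x − 6 = 25 on the left piece gives x = −31/5 < −5.
So T(−31/5) = T(−5) with −31/5 ≠ −5, and T is not injective, hence not bijective. This x = −31/5 is the requested value below −5.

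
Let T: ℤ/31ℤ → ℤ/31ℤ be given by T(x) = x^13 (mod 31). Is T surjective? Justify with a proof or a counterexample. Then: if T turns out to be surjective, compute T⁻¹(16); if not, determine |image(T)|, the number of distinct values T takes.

Since 31 is prime, the nonzero elements of ℤ/31ℤ form a cyclic group of order 30.
As gcd(13, 30) = 1, raising to the 13th power is a bijection on this group: if u^13 ≡ v^13 then (uv^{−1})^13 = 1, and the only element of order dividing gcd(13, 30) = 1 is 1, so u = v.
With T(0) = 0 this makes T injective on all of ℤ/31ℤ, hence bijective (finite equal-size domain and codomain). In particular T is surjective.
Since T is surjective, we find the preimage of 16. The inverse of x ↦ x^13 on (ℤ/31ℤ)^× is x ↦ x^7, because 13·7 = 91 = 3·30 + 1 ≡ 1 (mod 30) and x^{30} = 1 for x ≠ 0 (Fermat). So T⁻¹(16) = 16^7 mod 31.
Repeated squaring mod 31: 16^1 ≡ 16, 16^2 ≡ 16² = 256 ≡ 8, 16^4 ≡ 8² = 64 ≡ 2. Since 7 = 4 + 2 + 1, 16^7 ≡ 2·8·16: 2·8 = 16, then 16·16 = 256 ≡ 8. So 16^7 ≡ 8 (mod 31).
Hence T⁻¹(16) = 8.

8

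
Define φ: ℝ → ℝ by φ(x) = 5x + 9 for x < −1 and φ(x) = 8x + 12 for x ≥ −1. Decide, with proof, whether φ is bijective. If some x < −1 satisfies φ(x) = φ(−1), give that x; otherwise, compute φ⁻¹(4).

-1

Both pieces are strictly increasing (slopes 5 and 8), so each is injective on its own interval.
The left piece maps (−∞, −1) onto (−∞, 4); the right piece maps [−1, ∞) onto [4, ∞).
Since 4 = 4, the images partition ℝ: φ is injective and surjective, hence bijective.
Because the two images are disjoint, no x < −1 has φ(x) = φ(−1), so we compute φ⁻¹(4): 4 lies in [4, ∞), so solve 8x + 12 = 4: x = (4 − 12)/8 = −1.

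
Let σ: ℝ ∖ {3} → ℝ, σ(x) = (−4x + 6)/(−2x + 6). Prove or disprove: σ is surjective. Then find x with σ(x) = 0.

If σ(x) = 2, cross-multiplying gives −2(−4x + 6) = −4(−2x + 6), which simplifies to −12 = −24 — false.  So 2 has no preimage and σ is not surjective.
Solving σ(x) = 0: cross-multiplying gives −4x + 6 = 0(−2x + 6), which rearranges to −4x = −6, so x = 3/2.

3/2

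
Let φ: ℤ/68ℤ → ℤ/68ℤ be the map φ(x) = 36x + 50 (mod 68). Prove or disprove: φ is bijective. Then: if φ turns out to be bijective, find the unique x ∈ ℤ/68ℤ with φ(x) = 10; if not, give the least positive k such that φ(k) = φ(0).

By definition, φ is injective if φ(x_1) = φ(x_2) implies x_1 = x_2.
We have gcd(36, 68) = 4 > 1. Taking x_1 = 0 and x_2 = 17: φ(0) = 50 and φ(17) = 36·17 + 50 = 662 ≡ 50 (mod 68).
So φ(0) = φ(17) while 0 ≠ 17, thus φ is not injective, hence not bijective.
Since φ is not bijective, we find the least positive k with φ(k) = φ(0): this means 36k ≡ 0 (mod 68), i.e. 68 ∣ 36k. Since gcd(36, 68) = 4, dividing through by 4 this holds exactly when 17 ∣ 9k, and as gcd(9, 17) = 1, exactly when 17 ∣ k.
The smallest positive such k is 17.

17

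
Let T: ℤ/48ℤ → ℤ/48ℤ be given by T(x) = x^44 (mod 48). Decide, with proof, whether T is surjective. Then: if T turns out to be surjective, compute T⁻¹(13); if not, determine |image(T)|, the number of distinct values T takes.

T(2): Repeated squaring mod 48: 2^1 ≡ 2, 2^2 ≡ 2² = 4, 2^4 ≡ 4² = 16, 2^8 ≡ 16² = 256 ≡ 16, 2^16 ≡ 16² = 256 ≡ 16, 2^32 ≡ 16² = 256 ≡ 16. Since 44 = 32 + 8 + 4, 2^44 ≡ 16·16·16: 16·16 = 256 ≡ 16, then 16·16 = 256 ≡ 16. So 2^44 ≡ 16 (mod 48).
T(4): Repeated squaring mod 48: 4^1 ≡ 4, 4^2 ≡ 4² = 16, 4^4 ≡ 16² = 256 ≡ 16, 4^8 ≡ 16² = 256 ≡ 16, 4^16 ≡ 16² = 256 ≡ 16, 4^32 ≡ 16² = 256 ≡ 16. Since 44 = 32 + 8 + 4, 4^44 ≡ 16·16·16: 16·16 = 256 ≡ 16, then 16·16 = 256 ≡ 16. So 4^44 ≡ 16 (mod 48).
So T(2) = T(4) = 16 while 2 ≠ 4, hence T is not injective.
A non-injective map from the 48-element set ℤ/48ℤ to itself takes at most 47 distinct values, so it cannot be surjective. Thus T is not surjective.
Since T is not surjective, we determine |image(T)|. Computing x^44 mod 48 for each x (by repeated squaring, reducing mod 48 at every step), the values T(0), T(1), …, T(47) are: 0, 1, 16, 33, 16, 1, 0, 1, 16, 33, 16, 1, 0, 1, 16, 33, 16, 1, 0, 1, 16, 33, 16, 1, 0, 1, 16, 33, 16, 1, 0, 1, 16, 33, 16, 1, 0, 1, 16, 33, 16, 1, 0, 1, 16, 33, 16, 1.
The distinct values are {0, 1, 16, 33}; there are 4 of them.

4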